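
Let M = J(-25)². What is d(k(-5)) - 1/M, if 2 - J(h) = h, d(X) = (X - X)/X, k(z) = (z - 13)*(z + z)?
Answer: -1/729 ≈ -0.0013717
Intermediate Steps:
k(z) = 2*z*(-13 + z) (k(z) = (-13 + z)*(2*z) = 2*z*(-13 + z))
d(X) = 0 (d(X) = 0/X = 0)
J(h) = 2 - h
M = 729 (M = (2 - 1*(-25))² = (2 + 25)² = 27² = 729)
d(k(-5)) - 1/M = 0 - 1/729 = -1/729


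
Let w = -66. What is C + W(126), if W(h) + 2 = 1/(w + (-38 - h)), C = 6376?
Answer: 1466019/230 ≈ 6374.0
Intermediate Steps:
W(h) = -2 + 1/(-104 - h) (W(h) = -2 + 1/(-66 + (-38 - h)) = -2 + 1/(-104 - h))
C + W(126) = 6376 + (-209 - 2*126)/(104 + 126) = 6376 + (-209 - 252)/230 = 6376 + (1/230)*(-461) = 6376 - 461/230 = 1466019/230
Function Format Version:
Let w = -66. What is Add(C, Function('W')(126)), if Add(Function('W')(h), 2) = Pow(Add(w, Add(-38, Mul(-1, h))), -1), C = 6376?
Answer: Rational(1466019, 230) ≈ 6374.0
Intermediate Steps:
Function('W')(h) = Add(-2, Pow(Add(-104, Mul(-1, h)), -1)) (Function('W')(h) = Add(-2, Pow(Add(-66, Add(-38, Mul(-1, h))), -1)) = Add(-2, Pow(Add(-104, Mul(-1, h)), -1)))
Add(C, Function('W')(126)) = Add(6376, Mul(Pow(Add(104, 126), -1), Add(-209, Mul(-2, 126)))) = Add(6376, Mul(Pow(230, -1), Add(-209, -252))) = Add(6376, Mul(Rational(1, 230), -461)) = Add(6376, Rational(-461, 230)) = Rational(1466019, 230)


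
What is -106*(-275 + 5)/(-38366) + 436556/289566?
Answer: 2115382144/2777372289 ≈ 0.76165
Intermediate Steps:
-106*(-275 + 5)/(-38366) + 436556/289566 = -106*(-270)*(-1/38366) + 436556*(1/289566) = 28620*(-1/38366) + 218278/144783 = -14310/19183 + 218278/144783 = 2115382144/2777372289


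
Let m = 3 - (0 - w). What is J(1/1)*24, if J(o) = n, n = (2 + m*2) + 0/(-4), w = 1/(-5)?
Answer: 912/5 ≈ 182.40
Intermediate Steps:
w = -⅕ ≈ -0.20000
m = 14/5 (m = 3 - (0 - 1*(-⅕)) = 3 - (0 + ⅕) = 3 - 1*⅕ = 3 - ⅕ = 14/5 ≈ 2.8000)
n = 38/5 (n = (2 + (14/5)*2) + 0/(-4) = (2 + 28/5) + 0*(-¼) = 38/5 + 0 = 38/5 ≈ 7.6000)
J(o) = 38/5
J(1/1)*24 = (38/5)*24 = 912/5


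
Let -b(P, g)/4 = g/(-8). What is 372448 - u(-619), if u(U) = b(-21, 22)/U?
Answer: 230545323/619 ≈ 3.7245e+5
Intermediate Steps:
b(P, g) = g/2 (b(P, g) = -4*g/(-8) = -4*g*(-1)/8 = -(-1)*g/2 = g/2)
u(U) = 11/U (u(U) = ((½)*22)/U = 11/U)
372448 - u(-619) = 372448 - 11/(-619) = 372448 - 11*(-1)/619 = 372448 - 1*(-11/619) = 372448 + 11/619 = 230545323/619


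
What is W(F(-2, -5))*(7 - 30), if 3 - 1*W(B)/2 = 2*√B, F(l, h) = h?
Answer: -138 + 92*I*√5 ≈ -138.0 + 205.72*I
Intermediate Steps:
W(B) = 6 - 4*√B
W(F(-2, -5))*(7 - 30) = (6 - 4*I*√5)*(7 - 30) = (6 - 4*I*√5)*(-23) = -138 + 92*I*√5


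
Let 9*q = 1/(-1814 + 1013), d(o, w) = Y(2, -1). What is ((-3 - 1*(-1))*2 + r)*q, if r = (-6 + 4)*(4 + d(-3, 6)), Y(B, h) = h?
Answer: 10/7209 ≈ 0.0013872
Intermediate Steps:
d(o, w) = -1
q = -1/7209 (q = 1/(9*(-1814 + 1013)) = (1/9)/(-801) = (1/9)*(-1/801) = -1/7209 ≈ -0.00013872)
r = -6 (r = (-6 + 4)*(4 - 1) = -2*3 = -6)
((-3 - 1*(-1))*2 + r)*q = ((-3 - 1*(-1))*2 - 6)*(-1/7209) = ((-3 + 1)*2 - 6)*(-1/7209) = (-2*2 - 6)*(-1/7209) = (-4 - 6)*(-1/7209) = -10*(-1/7209) = 10/7209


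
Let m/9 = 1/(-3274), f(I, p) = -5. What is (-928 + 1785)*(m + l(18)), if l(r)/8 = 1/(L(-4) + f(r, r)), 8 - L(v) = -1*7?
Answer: 11184707/16370 ≈ 683.24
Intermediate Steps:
m = -9/3274 (m = 9/(-3274) = 9*(-1/3274) = -9/3274 ≈ -0.0027489)
L(v) = 15 (L(v) = 8 - (-1)*7 = 8 - 1*(-7) = 8 + 7 = 15)
l(r) = ⅘ (l(r) = 8/(15 - 5) = 8/10 = 8*(⅒) = ⅘)
(-928 + 1785)*(m + l(18)) = (-928 + 1785)*(-9/3274 + ⅘) = 857*(13051/16370) = 11184707/16370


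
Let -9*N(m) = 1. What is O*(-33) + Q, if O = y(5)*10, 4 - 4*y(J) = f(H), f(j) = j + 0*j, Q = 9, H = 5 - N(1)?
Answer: 302/3 ≈ 100.67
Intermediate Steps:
N(m) = -⅑ (N(m) = -⅑*1 = -⅑)
H = 46/9 (H = 5 - 1*(-⅑) = 5 + ⅑ = 46/9 ≈ 5.1111)
f(j) = j (f(j) = j + 0 = j)
y(J) = -5/18 (y(J) = 1 - ¼*46/9 = 1 - 23/18 = -5/18)
O = -25/9 (O = -5/18*10 = -25/9 ≈ -2.7778)
O*(-33) + Q = -25/9*(-33) + 9 = 275/3 + 9 = 302/3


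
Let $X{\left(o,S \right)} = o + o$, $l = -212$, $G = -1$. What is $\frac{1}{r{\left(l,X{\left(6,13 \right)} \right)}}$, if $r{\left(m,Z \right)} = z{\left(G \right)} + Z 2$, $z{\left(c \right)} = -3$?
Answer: $\frac{1}{21} \approx 0.047619$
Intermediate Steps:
$X{\left(o,S \right)} = 2 o$
$r{\left(m,Z \right)} = -3 + 2 Z$ ($r{\left(m,Z \right)} = -3 + Z 2 = -3 + 2 Z$)
$\frac{1}{r{\left(l,X{\left(6,13 \right)} \right)}} = \frac{1}{-3 + 2 \cdot 2 \cdot 6} = \frac{1}{-3 + 2 \cdot 12} = \frac{1}{-3 + 24} = \frac{1}{21}$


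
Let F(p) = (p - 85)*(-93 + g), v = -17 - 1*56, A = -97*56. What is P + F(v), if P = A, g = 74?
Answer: -2430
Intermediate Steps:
A = -5432
P = -5432
v = -73 (v = -17 - 56 = -73)
F(p) = 1615 - 19*p (F(p) = (p - 85)*(-93 + 74) = (-85 + p)*(-19) = 1615 - 19*p)
P + F(v) = -5432 + (1615 - 19*(-73)) = -5432 + (1615 + 1387) = -5432 + 3002 = -2430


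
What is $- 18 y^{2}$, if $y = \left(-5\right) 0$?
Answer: $0$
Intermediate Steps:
$y = 0$
$- 18 y^{2} = - 18 \cdot 0^{2} = \left(-18\right) 0 = 0$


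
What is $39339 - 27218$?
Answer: $12121$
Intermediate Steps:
$39339 - 27218 = 12121$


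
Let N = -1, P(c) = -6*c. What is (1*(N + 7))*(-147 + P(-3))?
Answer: -774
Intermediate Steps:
(1*(N + 7))*(-147 + P(-3)) = (1*(-1 + 7))*(-147 - 6*(-3)) = (1*6)*(-147 + 18) = 6*(-129) = -774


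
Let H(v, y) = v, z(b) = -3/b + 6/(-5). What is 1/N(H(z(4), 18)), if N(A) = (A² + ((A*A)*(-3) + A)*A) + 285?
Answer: 8000/2518797 ≈ 0.0031761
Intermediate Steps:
z(b) = -6/5 - 3/b (z(b) = -3/b + 6*(-⅕) = -3/b - 6/5 = -6/5 - 3/b)
N(A) = 285 + A² + A*(A - 3*A²) (N(A) = (A² + (A²*(-3) + A)*A) + 285 = (A² + (-3*A² + A)*A) + 285 = (A² + (A - 3*A²)*A) + 285 = (A² + A*(A - 3*A²)) + 285 = 285 + A² + A*(A - 3*A²))
1/N(H(z(4), 18)) = 1/(285 - 3*(-6/5 - 3/4)³ + 2*(-6/5 - 3/4)²) = 1/(285 - 3*(-6/5 - 3*¼)³ + 2*(-6/5 - 3*¼)²) = 1/(285 - 3*(-6/5 - ¾)³ + 2*(-6/5 - ¾)²) = 1/(285 - 3*(-39/20)³ + 2*(-39/20)²) = 1/(285 - 3*(-59319/8000) + 2*(1521/400)) = 1/(285 + 177957/8000 + 1521/200) = 1/(2518797/8000) = 8000/2518797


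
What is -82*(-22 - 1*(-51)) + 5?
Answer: -2373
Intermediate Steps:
-82*(-22 - 1*(-51)) + 5 = -82*(-22 + 51) + 5 = -82*29 + 5 = -2378 + 5 = -2373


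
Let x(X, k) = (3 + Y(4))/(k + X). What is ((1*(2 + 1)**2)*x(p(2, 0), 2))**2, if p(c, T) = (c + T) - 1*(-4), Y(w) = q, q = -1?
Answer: 81/16 ≈ 5.0625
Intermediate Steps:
Y(w) = -1
p(c, T) = 4 + T + c (p(c, T) = (T + c) + 4 = 4 + T + c)
x(X, k) = 2/(X + k) (x(X, k) = (3 - 1)/(k + X) = 2/(X + k))
((1*(2 + 1)**2)*x(p(2, 0), 2))**2 = ((1*(2 + 1)**2)*(2/((4 + 0 + 2) + 2)))**2 = ((1*3**2)*(2/(6 + 2)))**2 = ((1*9)*(2/8))**2 = (9*(2*(1/8)))**2 = (9*(1/4))**2 = (9/4)**2 = 81/16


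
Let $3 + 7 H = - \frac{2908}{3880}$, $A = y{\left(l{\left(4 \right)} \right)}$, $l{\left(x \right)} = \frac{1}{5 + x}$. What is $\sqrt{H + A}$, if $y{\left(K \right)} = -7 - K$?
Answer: $\frac{i \sqrt{3172919470}}{20370} \approx 2.7653 i$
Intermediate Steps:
$A = - \frac{64}{9}$ ($A = -7 - \frac{1}{5 + 4} = -7 - \frac{1}{9} = - \frac{64}{9} \approx -7.1111$)
$H = - \frac{3637}{6790}$ ($H = - \frac{3}{7} + \frac{\left(-2908\right) \frac{1}{3880}}{7} = - \frac{3}{7} + \frac{1}{7} \left(- \frac{727}{970}\right) = - \frac{3}{7} - \frac{727}{6790} = - \frac{3637}{6790} \approx -0.53564$)
$\sqrt{H + A} = \sqrt{- \frac{3637}{6790} - \frac{64}{9}} = \sqrt{- \frac{467293}{61110}} = \frac{i \sqrt{3172919470}}{20370}$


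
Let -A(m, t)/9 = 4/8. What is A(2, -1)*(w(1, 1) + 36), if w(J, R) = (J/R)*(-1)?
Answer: -315/2 ≈ -157.50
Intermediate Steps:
A(m, t) = -9/2 (A(m, t) = -36/8 = -9*1/2 = -9/2)
w(J, R) = -J/R
A(2, -1)*(w(1, 1) + 36) = -9*(-1*1/1 + 36)/2 = -9*(-1*1*1 + 36)/2 = -9*(-1 + 36)/2 = -9/2*35 = -315/2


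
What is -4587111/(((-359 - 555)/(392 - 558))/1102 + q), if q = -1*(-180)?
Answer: -419564694726/16464337 ≈ -25483.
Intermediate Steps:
q = 180
-4587111/(((-359 - 555)/(392 - 558))/1102 + q) = -4587111/(((-359 - 555)/(392 - 558))/1102 + 180) = -4587111/(-914/(-166)*(1/1102) + 180) = -4587111/(-914*(-1/166)*(1/1102) + 180) = -4587111/((457/83)*(1/1102) + 180) = -4587111/(457/91466 + 180) = -4587111/16464337/91466 = -4587111*91466/16464337 = -419564694726/16464337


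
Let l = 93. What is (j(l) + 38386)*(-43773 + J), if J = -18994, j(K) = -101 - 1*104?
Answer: -2396506827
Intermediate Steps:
j(K) = -205 (j(K) = -101 - 104 = -205)
(j(l) + 38386)*(-43773 + J) = (-205 + 38386)*(-43773 - 18994) = 38181*(-62767) = -2396506827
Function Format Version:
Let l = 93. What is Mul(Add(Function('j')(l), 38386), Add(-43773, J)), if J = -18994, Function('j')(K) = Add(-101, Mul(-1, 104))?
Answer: -2396506827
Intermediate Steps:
Function('j')(K) = -205 (Function('j')(K) = Add(-101, -104) = -205)
Mul(Add(Function('j')(l), 38386), Add(-43773, J)) = Mul(Add(-205, 38386), Add(-43773, -18994)) = Mul(38181, -62767) = -2396506827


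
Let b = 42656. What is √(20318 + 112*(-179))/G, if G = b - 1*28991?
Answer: √30/4555 ≈ 0.0012025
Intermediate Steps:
G = 13665 (G = 42656 - 1*28991 = 42656 - 28991 = 13665)
√(20318 + 112*(-179))/G = √(20318 + 112*(-179))/13665 = √(20318 - 20048)*(1/13665) = √270*(1/13665) = (3*√30)*(1/13665) = √30/4555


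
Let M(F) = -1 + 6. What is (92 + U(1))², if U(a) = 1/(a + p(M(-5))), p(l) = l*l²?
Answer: 134397649/15876 ≈ 8465.5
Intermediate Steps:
M(F) = 5
p(l) = l³
U(a) = 1/(125 + a) (U(a) = 1/(a + 5³) = 1/(a + 125) = 1/(125 + a))
(92 + U(1))² = (92 + 1/(125 + 1))² = (92 + 1/126)² = (11593/126)² = 134397649/15876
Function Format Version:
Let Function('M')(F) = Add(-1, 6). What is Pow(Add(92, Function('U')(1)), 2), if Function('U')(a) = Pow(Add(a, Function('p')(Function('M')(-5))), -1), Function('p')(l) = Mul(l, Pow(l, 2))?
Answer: Rational(134397649, 15876) ≈ 8465.5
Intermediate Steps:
Function('M')(F) = 5
Function('p')(l) = Pow(l, 3)
Function('U')(a) = Pow(Add(125, a), -1) (Function('U')(a) = Pow(Add(a, Pow(5, 3)), -1) = Pow(Add(a, 125), -1) = Pow(Add(125, a), -1))
Pow(Add(92, Function('U')(1)), 2) = Pow(Add(92, Pow(Add(125, 1), -1)), 2) = Pow(Add(92, Pow(126, -1)), 2) = Pow(Add(92, Rational(1, 126)), 2) = Pow(Rational(11593, 126), 2) = Rational(134397649, 15876)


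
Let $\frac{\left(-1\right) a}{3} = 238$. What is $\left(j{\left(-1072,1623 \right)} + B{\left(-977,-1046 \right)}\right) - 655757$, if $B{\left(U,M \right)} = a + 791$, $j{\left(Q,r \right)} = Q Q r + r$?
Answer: $1864471575$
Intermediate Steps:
$a = -714$ ($a = \left(-3\right) 238 = -714$)
$j{\left(Q,r \right)} = r + r Q^{2}$ ($j{\left(Q,r \right)} = Q^{2} r + r = r Q^{2} + r = r + r Q^{2}$)
$B{\left(U,M \right)} = 77$ ($B{\left(U,M \right)} = -714 + 791 = 77$)
$\left(j{\left(-1072,1623 \right)} + B{\left(-977,-1046 \right)}\right) - 655757 = \left(1623 \left(1 + \left(-1072\right)^{2}\right) + 77\right) - 655757 = \left(1623 \left(1 + 1149184\right) + 77\right) - 655757 = \left(1623 \cdot 1149185 + 77\right) - 655757 = \left(1865127255 + 77\right) - 655757 = 1865127332 - 655757 = 1864471575$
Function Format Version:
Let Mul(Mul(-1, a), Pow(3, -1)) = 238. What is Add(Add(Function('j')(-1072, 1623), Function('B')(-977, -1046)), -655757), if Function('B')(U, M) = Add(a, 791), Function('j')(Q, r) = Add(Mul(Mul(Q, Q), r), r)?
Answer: 1864471575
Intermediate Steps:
a = -714 (a = Mul(-3, 238) = -714)
Function('j')(Q, r) = Add(r, Mul(r, Pow(Q, 2))) (Function('j')(Q, r) = Add(Mul(Pow(Q, 2), r), r) = Add(Mul(r, Pow(Q, 2)), r) = Add(r, Mul(r, Pow(Q, 2))))
Function('B')(U, M) = 77 (Function('B')(U, M) = Add(-714, 791) = 77)
Add(Add(Function('j')(-1072, 1623), Function('B')(-977, -1046)), -655757) = Add(Add(Mul(1623, Add(1, Pow(-1072, 2))), 77), -655757) = Add(Add(Mul(1623, Add(1, 1149184)), 77), -655757) = Add(Add(Mul(1623, 1149185), 77), -655757) = Add(Add(1865127255, 77), -655757) = Add(1865127332, -655757) = 1864471575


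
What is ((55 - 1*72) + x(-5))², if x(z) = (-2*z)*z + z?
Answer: 5184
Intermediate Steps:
x(z) = z - 2*z² (x(z) = -2*z² + z = z - 2*z²)
((55 - 1*72) + x(-5))² = ((55 - 1*72) - 5*(1 - 2*(-5)))² = ((55 - 72) - 5*(1 + 10))² = (-17 - 5*11)² = (-17 - 55)² = (-72)² = 5184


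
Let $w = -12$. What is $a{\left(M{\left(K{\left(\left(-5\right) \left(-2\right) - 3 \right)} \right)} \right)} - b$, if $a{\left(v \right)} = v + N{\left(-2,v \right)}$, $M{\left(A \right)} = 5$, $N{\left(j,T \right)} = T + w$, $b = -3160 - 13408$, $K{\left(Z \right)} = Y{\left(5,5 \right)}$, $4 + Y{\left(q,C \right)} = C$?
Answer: $16566$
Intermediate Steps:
$Y{\left(q,C \right)} = -4 + C$
$K{\left(Z \right)} = 1$ ($K{\left(Z \right)} = -4 + 5 = 1$)
$b = -16568$ ($b = -3160 - 13408 = -16568$)
$N{\left(j,T \right)} = -12 + T$ ($N{\left(j,T \right)} = T - 12 = -12 + T$)
$a{\left(v \right)} = -12 + 2 v$ ($a{\left(v \right)} = v + \left(-12 + v\right) = -12 + 2 v$)
$a{\left(M{\left(K{\left(\left(-5\right) \left(-2\right) - 3 \right)} \right)} \right)} - b = \left(-12 + 2 \cdot 5\right) - -16568 = \left(-12 + 10\right) + 16568 = -2 + 16568 = 16566$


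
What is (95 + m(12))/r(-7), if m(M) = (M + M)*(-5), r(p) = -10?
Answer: 5/2 ≈ 2.5000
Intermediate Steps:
m(M) = -10*M (m(M) = (2*M)*(-5) = -10*M)
(95 + m(12))/r(-7) = (95 - 10*12)/(-10) = (95 - 120)*(-⅒) = -25*(-⅒) = 5/2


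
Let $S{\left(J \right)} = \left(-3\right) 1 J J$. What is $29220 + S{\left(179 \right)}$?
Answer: $-66903$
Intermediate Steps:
$S{\left(J \right)} = - 3 J^{2}$ ($S{\left(J \right)} = - 3 J J = - 3 J^{2}$)
$29220 + S{\left(179 \right)} = 29220 - 3 \cdot 179^{2} = 29220 - 96123 = -66903$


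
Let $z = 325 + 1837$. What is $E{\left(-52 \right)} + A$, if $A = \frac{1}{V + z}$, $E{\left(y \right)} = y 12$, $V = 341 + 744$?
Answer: $- \frac{2026127}{3247} \approx -624.0$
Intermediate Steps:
$z = 2162$
$V = 1085$
$E{\left(y \right)} = 12 y$
$A = \frac{1}{3247}$ ($A = \frac{1}{1085 + 2162} = \frac{1}{3247} \approx 0.00030798$)
$E{\left(-52 \right)} + A = 12 \left(-52\right) + \frac{1}{3247} = -624 + \frac{1}{3247} = - \frac{2026127}{3247}$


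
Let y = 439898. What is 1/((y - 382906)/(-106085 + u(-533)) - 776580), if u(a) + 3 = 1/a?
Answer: -56544905/43911672701636 ≈ -1.2877e-6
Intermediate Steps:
u(a) = -3 + 1/a
1/((y - 382906)/(-106085 + u(-533)) - 776580) = 1/((439898 - 382906)/(-106085 + (-3 + 1/(-533))) - 776580) = 1/(56992/(-106085 + (-3 - 1/533)) - 776580) = 1/(56992/(-106085 - 1600/533) - 776580) = 1/(56992/(-56544905/533) - 776580) = 1/(56992*(-533/56544905) - 776580) = 1/(-30376736/56544905 - 776580) = 1/(-43911672701636/56544905) = -56544905/43911672701636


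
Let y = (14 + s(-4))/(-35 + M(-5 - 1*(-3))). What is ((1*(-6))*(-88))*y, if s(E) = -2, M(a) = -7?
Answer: -1056/7 ≈ -150.86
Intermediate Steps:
y = -2/7 (y = (14 - 2)/(-35 - 7) = 12/(-42) = 12*(-1/42) = -2/7 ≈ -0.28571)
((1*(-6))*(-88))*y = ((1*(-6))*(-88))*(-2/7) = -6*(-88)*(-2/7) = 528*(-2/7) = -1056/7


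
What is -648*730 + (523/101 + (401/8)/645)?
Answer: -246526787219/521160 ≈ -4.7303e+5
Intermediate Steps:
-648*730 + (523/101 + (401/8)/645) = -473040 + (523*(1/101) + (401*(⅛))*(1/645)) = -473040 + (523/101 + (401/8)*(1/645)) = -473040 + (523/101 + 401/5160) = -473040 + 2739181/521160 = -246526787219/521160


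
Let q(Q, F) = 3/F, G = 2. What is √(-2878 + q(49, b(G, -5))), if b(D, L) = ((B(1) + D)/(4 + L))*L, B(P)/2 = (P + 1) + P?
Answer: I*√1151170/20 ≈ 53.646*I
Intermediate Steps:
B(P) = 2 + 4*P (B(P) = 2*((P + 1) + P) = 2*((1 + P) + P) = 2*(1 + 2*P) = 2 + 4*P)
b(D, L) = L*(6 + D)/(4 + L) (b(D, L) = (((2 + 4*1) + D)/(4 + L))*L = (((2 + 4) + D)/(4 + L))*L = ((6 + D)/(4 + L))*L = L*(6 + D)/(4 + L))
√(-2878 + q(49, b(G, -5))) = √(-2878 + 3/((-5*(6 + 2)/(4 - 5)))) = √(-2878 + 3/((-5*8/(-1)))) = √(-2878 + 3/((-5*(-1)*8))) = √(-2878 + 3/40) = √(-115117/40) = I*√1151170/20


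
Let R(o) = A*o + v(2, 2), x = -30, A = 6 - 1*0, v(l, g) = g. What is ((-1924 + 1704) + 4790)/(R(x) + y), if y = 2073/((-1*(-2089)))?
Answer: -9546730/369769 ≈ -25.818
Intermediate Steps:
A = 6 (A = 6 + 0 = 6)
R(o) = 2 + 6*o (R(o) = 6*o + 2 = 2 + 6*o)
y = 2073/2089 ≈ 0.99234
((-1924 + 1704) + 4790)/(R(x) + y) = ((-1924 + 1704) + 4790)/((2 + 6*(-30)) + 2073/2089) = (-220 + 4790)/((2 - 180) + 2073/2089) = 4570/(-178 + 2073/2089) = 4570/(-369769/2089) = 4570*(-2089/369769) = -9546730/369769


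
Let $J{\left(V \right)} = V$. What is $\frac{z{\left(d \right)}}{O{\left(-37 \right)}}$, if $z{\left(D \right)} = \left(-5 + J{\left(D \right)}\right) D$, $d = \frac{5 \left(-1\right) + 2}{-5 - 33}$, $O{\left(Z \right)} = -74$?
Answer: $\frac{561}{106856} \approx 0.0052501$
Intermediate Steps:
$d = \frac{3}{38}$ ($d = \frac{-5 + 2}{-38} = \left(-3\right) \left(- \frac{1}{38}\right) = \frac{3}{38} \approx 0.078947$)
$z{\left(D \right)} = D \left(-5 + D\right)$ ($z{\left(D \right)} = \left(-5 + D\right) D = D \left(-5 + D\right)$)
$\frac{z{\left(d \right)}}{O{\left(-37 \right)}} = \frac{\frac{3}{38} \left(-5 + \frac{3}{38}\right)}{-74} = \frac{3}{38} \left(- \frac{187}{38}\right) \left(- \frac{1}{74}\right) = \left(- \frac{561}{1444}\right) \left(- \frac{1}{74}\right) = \frac{561}{106856}$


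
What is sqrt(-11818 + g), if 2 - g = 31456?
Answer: 6*I*sqrt(1202) ≈ 208.02*I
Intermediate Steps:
g = -31454 (g = 2 - 1*31456 = 2 - 31456 = -31454)
sqrt(-11818 + g) = sqrt(-11818 - 31454) = sqrt(-43272) = 6*I*sqrt(1202)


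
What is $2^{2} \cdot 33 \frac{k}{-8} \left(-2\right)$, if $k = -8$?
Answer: $-264$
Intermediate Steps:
$2^{2} \cdot 33 \frac{k}{-8} \left(-2\right) = 2^{2} \cdot 33 - \frac{8}{-8} \left(-2\right) = 4 \cdot 33 \left(-8\right) \left(- \frac{1}{8}\right) \left(-2\right) = 132 \cdot 1 \left(-2\right) = 132 \left(-2\right) = -264$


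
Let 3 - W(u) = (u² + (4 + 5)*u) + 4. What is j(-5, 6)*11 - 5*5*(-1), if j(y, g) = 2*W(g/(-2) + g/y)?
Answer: 11163/25 ≈ 446.52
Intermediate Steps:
W(u) = -1 - u² - 9*u (W(u) = 3 - ((u² + (4 + 5)*u) + 4) = 3 - ((u² + 9*u) + 4) = 3 - (4 + u² + 9*u) = 3 + (-4 - u² - 9*u) = -1 - u² - 9*u)
j(y, g) = -2 - 2*(-g/2 + g/y)² + 9*g - 18*g/y (j(y, g) = 2*(-1 - (g/(-2) + g/y)² - 9*(g/(-2) + g/y)) = 2*(-1 - (g*(-½) + g/y)² - 9*(g*(-½) + g/y)) = 2*(-1 - (-g/2 + g/y)² - 9*(-g/2 + g/y)) = 2*(-1 - (-g/2 + g/y)² + (9*g/2 - 9*g/y)) = 2*(-1 - (-g/2 + g/y)² + 9*g/2 - 9*g/y) = -2 - 2*(-g/2 + g/y)² + 9*g - 18*g/y)
j(-5, 6)*11 - 5*5*(-1) = (-2 + 9*6 - 18*6/(-5) - ½*6²*(-2 - 5)²/(-5)²)*11 - 5*5*(-1) = (-2 + 54 - 18*6*(-⅕) - ½*36*1/25*(-7)²)*11 - 25*(-1) = (-2 + 54 + 108/5 - ½*36*1/25*49)*11 + 25 = (-2 + 54 + 108/5 - 882/25)*11 + 25 = (958/25)*11 + 25 = 10538/25 + 25 = 11163/25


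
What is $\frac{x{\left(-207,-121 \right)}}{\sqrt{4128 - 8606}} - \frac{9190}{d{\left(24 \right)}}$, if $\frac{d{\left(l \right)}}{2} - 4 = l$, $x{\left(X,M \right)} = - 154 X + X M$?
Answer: $- \frac{4595}{28} - \frac{56925 i \sqrt{4478}}{4478} \approx -164.11 - 850.67 i$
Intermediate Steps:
$x{\left(X,M \right)} = - 154 X + M X$
$d{\left(l \right)} = 8 + 2 l$
$\frac{x{\left(-207,-121 \right)}}{\sqrt{4128 - 8606}} - \frac{9190}{d{\left(24 \right)}} = \frac{\left(-207\right) \left(-154 - 121\right)}{\sqrt{4128 - 8606}} - \frac{9190}{8 + 2 \cdot 24} = \frac{\left(-207\right) \left(-275\right)}{\sqrt{-4478}} - \frac{9190}{8 + 48} = \frac{56925}{i \sqrt{4478}} - \frac{9190}{56} = 56925 \left(- \frac{i \sqrt{4478}}{4478}\right) - \frac{4595}{28} = - \frac{56925 i \sqrt{4478}}{4478} - \frac{4595}{28} = - \frac{4595}{28} - \frac{56925 i \sqrt{4478}}{4478}$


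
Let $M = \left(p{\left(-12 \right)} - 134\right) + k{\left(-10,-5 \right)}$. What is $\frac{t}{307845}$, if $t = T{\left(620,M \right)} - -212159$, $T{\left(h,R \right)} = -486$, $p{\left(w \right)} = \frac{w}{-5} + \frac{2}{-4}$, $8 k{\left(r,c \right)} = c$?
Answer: $\frac{211673}{307845} \approx 0.6876$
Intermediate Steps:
$k{\left(r,c \right)} = \frac{c}{8}$
$p{\left(w \right)} = - \frac{1}{2} - \frac{w}{5}$ ($p{\left(w \right)} = w \left(- \frac{1}{5}\right) + 2 \left(- \frac{1}{4}\right) = - \frac{w}{5} - \frac{1}{2} = - \frac{1}{2} - \frac{w}{5}$)
$M = - \frac{5309}{40}$ ($M = \left(\left(- \frac{1}{2} - - \frac{12}{5}\right) - 134\right) + \frac{1}{8} \left(-5\right) = \left(\left(- \frac{1}{2} + \frac{12}{5}\right) - 134\right) - \frac{5}{8} = \left(\frac{19}{10} - 134\right) - \frac{5}{8} = - \frac{1321}{10} - \frac{5}{8} = - \frac{5309}{40} \approx -132.73$)
$t = 211673$ ($t = -486 - -212159 = -486 + 212159 = 211673$)
$\frac{t}{307845} = \frac{211673}{307845}$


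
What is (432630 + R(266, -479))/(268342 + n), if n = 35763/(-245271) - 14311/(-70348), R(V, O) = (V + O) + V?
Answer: 191426994988676/118719509940387 ≈ 1.6124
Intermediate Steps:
R(V, O) = O + 2*V (R(V, O) = (O + V) + V = O + 2*V)
n = 25492763/442418572 (n = 35763*(-1/245271) - 14311*(-1/70348) = -917/6289 + 14311/70348 = 25492763/442418572 ≈ 0.057621)
(432630 + R(266, -479))/(268342 + n) = (432630 + (-479 + 2*266))/(268342 + 25492763/442418572) = (432630 + (-479 + 532))/(118719509940387/442418572) = (432630 + 53)*(442418572/118719509940387) = 432683*(442418572/118719509940387) = 191426994988676/118719509940387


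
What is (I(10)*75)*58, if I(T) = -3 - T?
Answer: -56550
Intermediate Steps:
(I(10)*75)*58 = ((-3 - 1*10)*75)*58 = ((-3 - 10)*75)*58 = -13*75*58 = -975*58 = -56550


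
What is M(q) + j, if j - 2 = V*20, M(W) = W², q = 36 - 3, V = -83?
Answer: -569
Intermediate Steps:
q = 33
j = -1658 (j = 2 - 83*20 = 2 - 1660 = -1658)
M(q) + j = 33² - 1658 = 1089 - 1658 = -569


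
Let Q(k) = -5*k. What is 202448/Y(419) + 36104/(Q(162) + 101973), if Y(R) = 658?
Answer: 10252001728/33282627 ≈ 308.03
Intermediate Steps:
202448/Y(419) + 36104/(Q(162) + 101973) = 202448/658 + 36104/(-5*162 + 101973) = 202448*(1/658) + 36104/(-810 + 101973) = 101224/329 + 36104/101163 = 10252001728/33282627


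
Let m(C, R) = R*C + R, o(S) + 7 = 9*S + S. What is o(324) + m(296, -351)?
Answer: -101014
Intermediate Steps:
o(S) = -7 + 10*S (o(S) = -7 + (9*S + S) = -7 + 10*S)
m(C, R) = R + C*R (m(C, R) = C*R + R = R + C*R)
o(324) + m(296, -351) = (-7 + 10*324) - 351*(1 + 296) = (-7 + 3240) - 351*297 = 3233 - 104247 = -101014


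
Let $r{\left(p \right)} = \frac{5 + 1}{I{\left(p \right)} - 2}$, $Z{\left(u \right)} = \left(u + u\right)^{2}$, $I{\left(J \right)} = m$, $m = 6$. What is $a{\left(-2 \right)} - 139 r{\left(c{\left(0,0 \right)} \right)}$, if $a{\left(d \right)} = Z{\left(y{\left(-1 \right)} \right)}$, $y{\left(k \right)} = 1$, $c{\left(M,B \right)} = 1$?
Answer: $- \frac{409}{2} \approx -204.5$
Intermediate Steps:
$I{\left(J \right)} = 6$
$Z{\left(u \right)} = 4 u^{2}$ ($Z{\left(u \right)} = \left(2 u\right)^{2} = 4 u^{2}$)
$r{\left(p \right)} = \frac{3}{2}$ ($r{\left(p \right)} = \frac{5 + 1}{6 - 2} = \frac{6}{4} = 6 \cdot \frac{1}{4} = \frac{3}{2}$)
$a{\left(d \right)} = 4$ ($a{\left(d \right)} = 4 \cdot 1^{2} = 4 \cdot 1 = 4$)
$a{\left(-2 \right)} - 139 r{\left(c{\left(0,0 \right)} \right)} = 4 - \frac{417}{2} = - \frac{409}{2}$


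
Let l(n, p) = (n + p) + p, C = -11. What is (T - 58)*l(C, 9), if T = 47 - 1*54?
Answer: -455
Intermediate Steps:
T = -7 (T = 47 - 54 = -7)
l(n, p) = n + 2*p
(T - 58)*l(C, 9) = (-7 - 58)*(-11 + 2*9) = -65*(-11 + 18) = -65*7 = -455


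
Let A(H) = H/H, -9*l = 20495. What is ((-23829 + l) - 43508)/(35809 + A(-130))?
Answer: -313264/161145 ≈ -1.9440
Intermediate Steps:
l = -20495/9 (l = -1/9*20495 = -20495/9 ≈ -2277.2)
A(H) = 1
((-23829 + l) - 43508)/(35809 + A(-130)) = ((-23829 - 20495/9) - 43508)/(35809 + 1) = (-234956/9 - 43508)/35810 = -626528/9*1/35810 = -313264/161145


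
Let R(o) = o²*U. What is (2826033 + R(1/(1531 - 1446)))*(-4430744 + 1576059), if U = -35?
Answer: -2331488426224286/289 ≈ -8.0674e+12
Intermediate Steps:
R(o) = -35*o² (R(o) = o²*(-35) = -35*o²)
(2826033 + R(1/(1531 - 1446)))*(-4430744 + 1576059) = (2826033 - 35/(1531 - 1446)²)*(-4430744 + 1576059) = (2826033 - 35*(1/85)²)*(-2854685) = (2826033 - 35*1/7225)*(-2854685) = (2826033 - 7/1445)*(-2854685) = (4083617678/1445)*(-2854685) = -2331488426224286/289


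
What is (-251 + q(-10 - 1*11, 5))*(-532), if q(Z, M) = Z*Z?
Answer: -101080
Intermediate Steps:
q(Z, M) = Z**2
(-251 + q(-10 - 1*11, 5))*(-532) = (-251 + (-10 - 1*11)**2)*(-532) = (-251 + (-10 - 11)**2)*(-532) = (-251 + (-21)**2)*(-532) = (-251 + 441)*(-532) = 190*(-532) = -101080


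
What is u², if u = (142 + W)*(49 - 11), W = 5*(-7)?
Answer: 16532356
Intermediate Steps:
W = -35
u = 4066 (u = (142 - 35)*(49 - 11) = 107*38 = 4066)
u² = 4066² = 16532356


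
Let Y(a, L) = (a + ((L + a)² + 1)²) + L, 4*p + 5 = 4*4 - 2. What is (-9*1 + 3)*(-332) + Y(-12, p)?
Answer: 2869825/256 ≈ 11210.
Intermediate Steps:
p = 9/4 (p = -5/4 + (4*4 - 2)/4 = -5/4 + (16 - 2)/4 = -5/4 + (¼)*14 = -5/4 + 7/2 = 9/4 ≈ 2.2500)
Y(a, L) = L + a + (1 + (L + a)²)² (Y(a, L) = (a + (1 + (L + a)²)²) + L = L + a + (1 + (L + a)²)²)
(-9*1 + 3)*(-332) + Y(-12, p) = (-9*1 + 3)*(-332) + (9/4 - 12 + (1 + (9/4 - 12)²)²) = (-9 + 3)*(-332) + (9/4 - 12 + (1 + (-39/4)²)²) = -6*(-332) + (9/4 - 12 + (1 + 1521/16)²) = 1992 + (9/4 - 12 + (1537/16)²) = 1992 + (9/4 - 12 + 2362369/256) = 1992 + 2359873/256 = 2869825/256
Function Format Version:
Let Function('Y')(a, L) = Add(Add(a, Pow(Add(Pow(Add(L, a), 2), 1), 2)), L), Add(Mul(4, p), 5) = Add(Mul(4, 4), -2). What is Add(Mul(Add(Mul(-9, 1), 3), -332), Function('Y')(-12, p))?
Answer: Rational(2869825, 256) ≈ 11210.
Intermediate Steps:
p = Rational(9, 4) (p = Add(Rational(-5, 4), Mul(Rational(1, 4), Add(Mul(4, 4), -2))) = Add(Rational(-5, 4), Mul(Rational(1, 4), Add(16, -2))) = Add(Rational(-5, 4), Mul(Rational(1, 4), 14)) = Add(Rational(-5, 4), Rational(7, 2)) = Rational(9, 4) ≈ 2.2500)
Function('Y')(a, L) = Add(L, a, Pow(Add(1, Pow(Add(L, a), 2)), 2)) (Function('Y')(a, L) = Add(Add(a, Pow(Add(1, Pow(Add(L, a), 2)), 2)), L) = Add(L, a, Pow(Add(1, Pow(Add(L, a), 2)), 2)))
Add(Mul(Add(Mul(-9, 1), 3), -332), Function('Y')(-12, p)) = Add(Mul(Add(Mul(-9, 1), 3), -332), Add(Rational(9, 4), -12, Pow(Add(1, Pow(Add(Rational(9, 4), -12), 2)), 2))) = Add(Mul(Add(-9, 3), -332), Add(Rational(9, 4), -12, Pow(Add(1, Pow(Rational(-39, 4), 2)), 2))) = Add(Mul(-6, -332), Add(Rational(9, 4), -12, Pow(Add(1, Rational(1521, 16)), 2))) = Add(1992, Add(Rational(9, 4), -12, Pow(Rational(1537, 16), 2))) = Add(1992, Add(Rational(9, 4), -12, Rational(2362369, 256))) = Add(1992, Rational(2359873, 256)) = Rational(2869825, 256)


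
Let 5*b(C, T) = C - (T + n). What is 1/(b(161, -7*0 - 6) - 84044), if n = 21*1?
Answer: -5/420074 ≈ -1.1903e-5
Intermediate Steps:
n = 21
b(C, T) = -21/5 - T/5 + C/5 (b(C, T) = (C - (T + 21))/5 = (C - (21 + T))/5 = (C + (-21 - T))/5 = (-21 + C - T)/5 = -21/5 - T/5 + C/5)
1/(b(161, -7*0 - 6) - 84044) = 1/((-21/5 - (-7*0 - 6)/5 + (⅕)*161) - 84044) = 1/((-21/5 - (0 - 6)/5 + 161/5) - 84044) = 1/((-21/5 - ⅕*(-6) + 161/5) - 84044) = 1/((-21/5 + 6/5 + 161/5) - 84044) = 1/(146/5 - 84044) = 1/(-420074/5) = -5/420074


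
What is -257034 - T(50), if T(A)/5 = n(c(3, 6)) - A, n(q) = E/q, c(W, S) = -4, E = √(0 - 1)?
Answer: -256784 + 5*I/4 ≈ -2.5678e+5 + 1.25*I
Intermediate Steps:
E = I (E = √(-1) = I ≈ 1.0*I)
n(q) = I/q
T(A) = -5*A - 5*I/4 (T(A) = 5*(I/(-4) - A) = 5*(I*(-¼) - A) = 5*(-I/4 - A) = 5*(-A - I/4) = -5*A - 5*I/4)
-257034 - T(50) = -257034 - (-5*50 - 5*I/4) = -257034 - (-250 - 5*I/4) = -257034 + (250 + 5*I/4) = -256784 + 5*I/4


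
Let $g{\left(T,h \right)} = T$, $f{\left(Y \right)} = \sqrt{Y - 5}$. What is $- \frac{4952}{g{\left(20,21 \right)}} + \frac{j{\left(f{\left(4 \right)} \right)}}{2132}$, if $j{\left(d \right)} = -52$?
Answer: $- \frac{50763}{205} \approx -247.62$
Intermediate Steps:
$f{\left(Y \right)} = \sqrt{-5 + Y}$ ($f{\left(Y \right)} = \sqrt{Y - 5} = \sqrt{-5 + Y}$)
$- \frac{4952}{g{\left(20,21 \right)}} + \frac{j{\left(f{\left(4 \right)} \right)}}{2132} = - \frac{4952}{20} - \frac{52}{2132} = \left(-4952\right) \frac{1}{20} - \frac{1}{41} = - \frac{1238}{5} - \frac{1}{41} = - \frac{50763}{205}$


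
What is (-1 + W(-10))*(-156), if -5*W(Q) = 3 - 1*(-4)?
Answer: 1872/5 ≈ 374.40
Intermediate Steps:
W(Q) = -7/5 (W(Q) = -(3 - 1*(-4))/5 = -(3 + 4)/5 = -⅕*7 = -7/5)
(-1 + W(-10))*(-156) = (-1 - 7/5)*(-156) = -12/5*(-156) = 1872/5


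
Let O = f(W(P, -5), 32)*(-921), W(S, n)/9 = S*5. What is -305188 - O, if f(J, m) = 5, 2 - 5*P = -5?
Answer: -300583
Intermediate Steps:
P = 7/5 (P = ⅖ - ⅕*(-5) = ⅖ + 1 = 7/5 ≈ 1.4000)
W(S, n) = 45*S (W(S, n) = 9*(S*5) = 9*(5*S) = 45*S)
O = -4605 (O = 5*(-921) = -4605)
-305188 - O = -305188 - 1*(-4605) = -305188 + 4605 = -300583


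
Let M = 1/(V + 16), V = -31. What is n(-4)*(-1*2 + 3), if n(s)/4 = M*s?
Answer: 16/15 ≈ 1.0667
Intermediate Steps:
M = -1/15 (M = 1/(-31 + 16) = 1/(-15) = -1/15 ≈ -0.066667)
n(s) = -4*s/15 (n(s) = 4*(-s/15) = -4*s/15)
n(-4)*(-1*2 + 3) = (-4/15*(-4))*(-1*2 + 3) = 16*(-2 + 3)/15 = (16/15)*1 = 16/15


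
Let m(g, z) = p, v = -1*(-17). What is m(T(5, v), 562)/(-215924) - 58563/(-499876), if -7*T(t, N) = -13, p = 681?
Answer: 1538092707/13491903178 ≈ 0.11400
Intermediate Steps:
v = 17
T(t, N) = 13/7 (T(t, N) = -⅐*(-13) = 13/7)
m(g, z) = 681
m(T(5, v), 562)/(-215924) - 58563/(-499876) = 681/(-215924) - 58563/(-499876) = 681*(-1/215924) - 58563*(-1/499876) = -681/215924 + 58563/499876 = 1538092707/13491903178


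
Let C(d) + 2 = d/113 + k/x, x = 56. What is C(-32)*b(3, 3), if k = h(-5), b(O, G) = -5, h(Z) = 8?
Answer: 8465/791 ≈ 10.702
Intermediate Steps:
k = 8
C(d) = -13/7 + d/113 (C(d) = -2 + (d/113 + 8/56) = -2 + (d*(1/113) + 8*(1/56)) = -2 + (d/113 + ⅐) = -2 + (⅐ + d/113) = -13/7 + d/113)
C(-32)*b(3, 3) = (-13/7 + (1/113)*(-32))*(-5) = (-13/7 - 32/113)*(-5) = -1693/791*(-5) = 8465/791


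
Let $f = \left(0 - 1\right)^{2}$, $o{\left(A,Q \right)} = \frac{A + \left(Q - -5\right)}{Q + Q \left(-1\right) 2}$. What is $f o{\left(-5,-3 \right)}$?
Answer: $-1$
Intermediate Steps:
$o{\left(A,Q \right)} = - \frac{5 + A + Q}{Q}$ ($o{\left(A,Q \right)} = \frac{A + \left(Q + 5\right)}{Q + - Q 2} = \frac{A + \left(5 + Q\right)}{Q - 2 Q} = \frac{5 + A + Q}{\left(-1\right) Q} = \left(5 + A + Q\right) \left(- \frac{1}{Q}\right) = - \frac{5 + A + Q}{Q}$)
$f = 1$ ($f = \left(-1\right)^{2} = 1$)
$f o{\left(-5,-3 \right)} = 1 \frac{-5 - -5 - -3}{-3} = 1 \left(- \frac{-5 + 5 + 3}{3}\right) = 1 \left(\left(- \frac{1}{3}\right) 3\right) = 1 \left(-1\right) = -1$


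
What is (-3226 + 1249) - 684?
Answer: -2661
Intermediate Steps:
(-3226 + 1249) - 684 = -1977 - 684 = -2661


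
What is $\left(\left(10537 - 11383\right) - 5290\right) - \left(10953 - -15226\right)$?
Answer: $-32315$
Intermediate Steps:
$\left(\left(10537 - 11383\right) - 5290\right) - \left(10953 - -15226\right) = \left(-846 - 5290\right) - \left(10953 + 15226\right) = -6136 - 26179 = -32315$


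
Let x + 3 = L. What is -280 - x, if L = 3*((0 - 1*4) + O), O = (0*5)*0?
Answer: -265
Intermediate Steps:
O = 0 (O = 0*0 = 0)
L = -12 (L = 3*((0 - 1*4) + 0) = 3*((0 - 4) + 0) = 3*(-4 + 0) = 3*(-4) = -12)
x = -15 (x = -3 - 12 = -15)
-280 - x = -280 - 1*(-15) = -280 + 15 = -265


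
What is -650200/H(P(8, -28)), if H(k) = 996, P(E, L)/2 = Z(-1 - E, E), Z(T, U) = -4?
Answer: -162550/249 ≈ -652.81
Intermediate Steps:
P(E, L) = -8 (P(E, L) = 2*(-4) = -8)
-650200/H(P(8, -28)) = -650200/996 = -650200*1/996 = -162550/249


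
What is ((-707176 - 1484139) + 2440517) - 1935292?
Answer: -1686090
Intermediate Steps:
((-707176 - 1484139) + 2440517) - 1935292 = (-2191315 + 2440517) - 1935292 = 249202 - 1935292 = -1686090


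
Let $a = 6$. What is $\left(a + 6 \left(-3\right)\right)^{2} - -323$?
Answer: $467$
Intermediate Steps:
$\left(a + 6 \left(-3\right)\right)^{2} - -323 = \left(6 + 6 \left(-3\right)\right)^{2} - -323 = \left(6 - 18\right)^{2} + 323 = \left(-12\right)^{2} + 323 = 144 + 323 = 467$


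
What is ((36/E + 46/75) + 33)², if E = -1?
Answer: 32041/5625 ≈ 5.6962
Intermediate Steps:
((36/E + 46/75) + 33)² = ((36/(-1) + 46/75) + 33)² = ((36*(-1) + 46*(1/75)) + 33)² = ((-36 + 46/75) + 33)² = (-2654/75 + 33)² = (-179/75)² = 32041/5625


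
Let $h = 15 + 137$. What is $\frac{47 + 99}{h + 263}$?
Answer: $\frac{146}{415} \approx 0.35181$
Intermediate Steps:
$h = 152$
$\frac{47 + 99}{h + 263} = \frac{47 + 99}{152 + 263} = \frac{146}{415}$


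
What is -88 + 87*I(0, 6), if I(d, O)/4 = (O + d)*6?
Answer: 12440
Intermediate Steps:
I(d, O) = 24*O + 24*d (I(d, O) = 4*((O + d)*6) = 4*(6*O + 6*d) = 24*O + 24*d)
-88 + 87*I(0, 6) = -88 + 87*(24*6 + 24*0) = -88 + 87*(144 + 0) = -88 + 87*144 = -88 + 12528 = 12440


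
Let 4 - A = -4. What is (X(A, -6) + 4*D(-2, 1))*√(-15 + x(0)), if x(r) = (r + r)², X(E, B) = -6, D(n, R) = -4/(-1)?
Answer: 10*I*√15 ≈ 38.73*I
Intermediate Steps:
A = 8 (A = 4 - 1*(-4) = 4 + 4 = 8)
D(n, R) = 4 (D(n, R) = -4*(-1) = 4)
x(r) = 4*r² (x(r) = (2*r)² = 4*r²)
(X(A, -6) + 4*D(-2, 1))*√(-15 + x(0)) = (-6 + 4*4)*√(-15 + 4*0²) = (-6 + 16)*√(-15 + 4*0) = 10*√(-15 + 0) = 10*√(-15) = 10*(I*√15) = 10*I*√15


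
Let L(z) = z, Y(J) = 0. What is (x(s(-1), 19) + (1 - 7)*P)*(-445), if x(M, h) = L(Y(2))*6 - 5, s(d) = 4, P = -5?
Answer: -11125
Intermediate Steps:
x(M, h) = -5 (x(M, h) = 0*6 - 5 = 0 - 5 = -5)
(x(s(-1), 19) + (1 - 7)*P)*(-445) = (-5 + (1 - 7)*(-5))*(-445) = (-5 - 6*(-5))*(-445) = (-5 + 30)*(-445) = 25*(-445) = -11125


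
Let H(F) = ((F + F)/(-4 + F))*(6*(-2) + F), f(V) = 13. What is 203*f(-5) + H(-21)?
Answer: 64589/25 ≈ 2583.6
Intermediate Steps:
H(F) = 2*F*(-12 + F)/(-4 + F) (H(F) = ((2*F)/(-4 + F))*(-12 + F) = (2*F/(-4 + F))*(-12 + F) = 2*F*(-12 + F)/(-4 + F))
203*f(-5) + H(-21) = 203*13 + 2*(-21)*(-12 - 21)/(-4 - 21) = 2639 + 2*(-21)*(-33)/(-25) = 2639 + 2*(-21)*(-1/25)*(-33) = 2639 - 1386/25 = 64589/25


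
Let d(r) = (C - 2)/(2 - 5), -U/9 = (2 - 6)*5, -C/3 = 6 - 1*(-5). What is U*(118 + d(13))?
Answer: 23340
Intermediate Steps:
C = -33 (C = -3*(6 - 1*(-5)) = -3*(6 + 5) = -3*11 = -33)
U = 180 (U = -9*(2 - 6)*5 = -(-36)*5 = -9*(-20) = 180)
d(r) = 35/3 (d(r) = (-33 - 2)/(2 - 5) = -35/(-3) = -35*(-⅓) = 35/3)
U*(118 + d(13)) = 180*(118 + 35/3) = 180*(389/3) = 23340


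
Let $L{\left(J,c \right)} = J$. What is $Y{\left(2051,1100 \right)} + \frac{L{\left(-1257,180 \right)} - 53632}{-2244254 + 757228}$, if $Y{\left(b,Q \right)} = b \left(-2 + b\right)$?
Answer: $\frac{6249225332863}{1487026} \approx 4.2025 \cdot 10^{6}$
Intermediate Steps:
$Y{\left(2051,1100 \right)} + \frac{L{\left(-1257,180 \right)} - 53632}{-2244254 + 757228} = 2051 \left(-2 + 2051\right) + \frac{-1257 - 53632}{-2244254 + 757228} = 2051 \cdot 2049 - \frac{54889}{-1487026} = 4202499 - - \frac{54889}{1487026} = 4202499 + \frac{54889}{1487026} = \frac{6249225332863}{1487026}$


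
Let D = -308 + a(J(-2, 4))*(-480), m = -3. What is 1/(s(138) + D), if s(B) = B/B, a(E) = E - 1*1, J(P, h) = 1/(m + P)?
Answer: 1/269 ≈ 0.0037175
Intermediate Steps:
J(P, h) = 1/(-3 + P)
a(E) = -1 + E (a(E) = E - 1 = -1 + E)
s(B) = 1
D = 268 (D = -308 + (-1 + 1/(-3 - 2))*(-480) = -308 + (-1 + 1/(-5))*(-480) = -308 + (-1 - ⅕)*(-480) = -308 - 6/5*(-480) = -308 + 576 = 268)
1/(s(138) + D) = 1/(1 + 268) = 1/269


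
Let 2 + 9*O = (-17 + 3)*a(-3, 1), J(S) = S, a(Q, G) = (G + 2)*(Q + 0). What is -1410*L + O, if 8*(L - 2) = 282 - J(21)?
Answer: -1757069/36 ≈ -48808.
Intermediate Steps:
a(Q, G) = Q*(2 + G) (a(Q, G) = (2 + G)*Q = Q*(2 + G))
O = 124/9 (O = -2/9 + ((-17 + 3)*(-3*(2 + 1)))/9 = -2/9 + (-(-42)*3)/9 = -2/9 + (-14*(-9))/9 = -2/9 + (⅑)*126 = -2/9 + 14 = 124/9 ≈ 13.778)
L = 277/8 (L = 2 + (282 - 1*21)/8 = 2 + (282 - 21)/8 = 2 + (⅛)*261 = 2 + 261/8 = 277/8 ≈ 34.625)
-1410*L + O = -1410*277/8 + 124/9 = -195285/4 + 124/9 = -1757069/36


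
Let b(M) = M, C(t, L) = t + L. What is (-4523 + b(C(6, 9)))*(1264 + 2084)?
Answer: -15092784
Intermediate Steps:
C(t, L) = L + t
(-4523 + b(C(6, 9)))*(1264 + 2084) = (-4523 + (9 + 6))*(1264 + 2084) = (-4523 + 15)*3348 = -4508*3348 = -15092784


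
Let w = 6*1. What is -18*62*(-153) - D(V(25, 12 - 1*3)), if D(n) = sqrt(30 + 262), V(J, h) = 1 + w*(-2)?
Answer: 170748 - 2*sqrt(73) ≈ 1.7073e+5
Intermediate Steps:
w = 6
V(J, h) = -11 (V(J, h) = 1 + 6*(-2) = 1 - 12 = -11)
D(n) = 2*sqrt(73) (D(n) = sqrt(292) = 2*sqrt(73))
-18*62*(-153) - D(V(25, 12 - 1*3)) = -18*62*(-153) - 2*sqrt(73) = -1116*(-153) - 2*sqrt(73) = 170748 - 2*sqrt(73)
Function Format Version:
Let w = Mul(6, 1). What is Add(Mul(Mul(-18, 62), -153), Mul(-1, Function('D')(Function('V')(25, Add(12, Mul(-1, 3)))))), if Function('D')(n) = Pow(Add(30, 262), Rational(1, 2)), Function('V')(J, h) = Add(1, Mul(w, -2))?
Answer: Add(170748, Mul(-2, Pow(73, Rational(1, 2)))) ≈ 1.7073e+5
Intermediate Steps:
w = 6
Function('V')(J, h) = -11 (Function('V')(J, h) = Add(1, Mul(6, -2)) = Add(1, -12) = -11)
Function('D')(n) = Mul(2, Pow(73, Rational(1, 2))) (Function('D')(n) = Pow(292, Rational(1, 2)) = Mul(2, Pow(73, Rational(1, 2))))
Add(Mul(Mul(-18, 62), -153), Mul(-1, Function('D')(Function('V')(25, Add(12, Mul(-1, 3)))))) = Add(Mul(Mul(-18, 62), -153), Mul(-1, Mul(2, Pow(73, Rational(1, 2))))) = Add(Mul(-1116, -153), Mul(-2, Pow(73, Rational(1, 2)))) = Add(170748, Mul(-2, Pow(73, Rational(1, 2))))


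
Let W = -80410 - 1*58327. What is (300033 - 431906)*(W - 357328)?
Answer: 65417579745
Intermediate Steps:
W = -138737 (W = -80410 - 58327 = -138737)
(300033 - 431906)*(W - 357328) = (300033 - 431906)*(-138737 - 357328) = -131873*(-496065) = 65417579745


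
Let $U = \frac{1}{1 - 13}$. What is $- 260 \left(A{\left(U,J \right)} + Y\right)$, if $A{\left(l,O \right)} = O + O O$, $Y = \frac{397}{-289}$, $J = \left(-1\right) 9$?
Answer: $- \frac{5306860}{289} \approx -18363.0$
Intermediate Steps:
$U = - \frac{1}{12}$ ($U = \frac{1}{-12} = - \frac{1}{12} \approx -0.083333$)
$J = -9$
$Y = - \frac{397}{289}$ ($Y = 397 \left(- \frac{1}{289}\right) = - \frac{397}{289} \approx -1.3737$)
$A{\left(l,O \right)} = O + O^{2}$
$- 260 \left(A{\left(U,J \right)} + Y\right) = - 260 \left(- 9 \left(1 - 9\right) - \frac{397}{289}\right) = - 260 \left(\left(-9\right) \left(-8\right) - \frac{397}{289}\right) = - 260 \left(72 - \frac{397}{289}\right) = \left(-260\right) \frac{20411}{289} = - \frac{5306860}{289}$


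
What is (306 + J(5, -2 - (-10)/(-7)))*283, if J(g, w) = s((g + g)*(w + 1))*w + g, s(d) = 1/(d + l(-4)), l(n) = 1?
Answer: 14352911/163 ≈ 88055.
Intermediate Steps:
s(d) = 1/(1 + d) (s(d) = 1/(d + 1) = 1/(1 + d))
J(g, w) = g + w/(1 + 2*g*(1 + w)) (J(g, w) = w/(1 + (g + g)*(w + 1)) + g = w/(1 + (2*g)*(1 + w)) + g = w/(1 + 2*g*(1 + w)) + g = g + w/(1 + 2*g*(1 + w)))
(306 + J(5, -2 - (-10)/(-7)))*283 = (306 + (5 + (-2 - (-10)/(-7))/(1 + 2*5*(1 + (-2 - (-10)/(-7))))))*283 = (306 + (5 + (-2 - (-10)*(-1)/7)/(1 + 2*5*(1 + (-2 - (-10)*(-1)/7)))))*283 = (306 + (5 + (-2 - 1*10/7)/(1 + 2*5*(1 + (-2 - 1*10/7)))))*283 = (306 + (5 + (-2 - 10/7)/(1 + 2*5*(1 + (-2 - 10/7)))))*283 = (306 + (5 - 24/(7*(1 + 2*5*(1 - 24/7)))))*283 = (306 + (5 - 24/(7*(1 + 2*5*(-17/7)))))*283 = (306 + (5 - 24/(7*(1 - 170/7))))*283 = (306 + (5 - 24/(7*(-163/7))))*283 = (306 + (5 - 24/7*(-7/163)))*283 = (306 + (5 + 24/163))*283 = (306 + 839/163)*283 = (50717/163)*283 = 14352911/163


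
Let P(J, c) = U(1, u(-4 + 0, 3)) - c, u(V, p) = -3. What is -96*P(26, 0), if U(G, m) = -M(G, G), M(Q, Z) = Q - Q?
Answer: 0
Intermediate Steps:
M(Q, Z) = 0
U(G, m) = 0 (U(G, m) = -1*0 = 0)
P(J, c) = -c (P(J, c) = 0 - c = -c)
-96*P(26, 0) = -(-96)*0 = -96*0 = 0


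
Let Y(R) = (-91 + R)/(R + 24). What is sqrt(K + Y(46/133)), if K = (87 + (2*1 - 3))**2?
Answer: sqrt(77505386458)/3238 ≈ 85.978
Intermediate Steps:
Y(R) = (-91 + R)/(24 + R)
K = 7396 (K = (87 + (2 - 3))**2 = (87 - 1)**2 = 86**2 = 7396)
sqrt(K + Y(46/133)) = sqrt(7396 + (-91 + 46/133)/(24 + 46/133)) = sqrt(7396 - 12057/133/(3238/133)) = sqrt(7396 + (133/3238)*(-12057/133)) = sqrt(7396 - 12057/3238) = sqrt(23936191/3238) = sqrt(77505386458)/3238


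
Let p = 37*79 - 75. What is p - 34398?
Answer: -31550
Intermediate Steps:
p = 2848 (p = 2923 - 75 = 2848)
p - 34398 = 2848 - 34398 = -31550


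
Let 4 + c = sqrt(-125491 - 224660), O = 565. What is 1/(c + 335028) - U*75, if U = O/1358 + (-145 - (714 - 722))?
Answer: 1561398961405564117/152423862927266 - I*sqrt(350151)/112241430727 ≈ 10244.0 - 5.272e-9*I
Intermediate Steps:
c = -4 + I*sqrt(350151) (c = -4 + sqrt(-125491 - 224660) = -4 + sqrt(-350151) = -4 + I*sqrt(350151) ≈ -4.0 + 591.74*I)
U = -185481/1358 (U = 565/1358 + (-145 - (714 - 722)) = 565*(1/1358) + (-145 - 1*(-8)) = 565/1358 + (-145 + 8) = 565/1358 - 137 = -185481/1358 ≈ -136.58)
1/(c + 335028) - U*75 = 1/((-4 + I*sqrt(350151)) + 335028) - (-185481)*75/1358 = 1/(335024 + I*sqrt(350151)) - 1*(-13911075/1358) = 1/(335024 + I*sqrt(350151)) + 13911075/1358 = 13911075/1358 + 1/(335024 + I*sqrt(350151))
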